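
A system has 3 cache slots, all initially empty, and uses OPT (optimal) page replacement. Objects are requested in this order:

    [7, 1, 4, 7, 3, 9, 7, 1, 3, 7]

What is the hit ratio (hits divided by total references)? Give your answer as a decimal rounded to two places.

0.40

7 → fault, frames {7}
1 → fault, frames {7,1}
4 → fault, frames {7,1,4}
7 → hit
3 → fault, evict 4, frames {7,1,3}
9 → fault, evict 3, frames {7,1,9}
7 → hit
1 → hit
3 → fault, evict 9, frames {7,1,3}
7 → hit
Hits: 4 of 10 references → 4/10 = 0.4000.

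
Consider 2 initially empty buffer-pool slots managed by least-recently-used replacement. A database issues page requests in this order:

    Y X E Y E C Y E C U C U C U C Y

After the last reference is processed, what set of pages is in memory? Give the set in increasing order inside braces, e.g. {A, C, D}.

Y: fault, frames {Y}
X: fault, frames {Y,X}
E: fault, evict Y, frames {X,E}
Y: fault, evict X, frames {E,Y}
E: hit
C: fault, evict Y, frames {E,C}
Y: fault, evict E, frames {C,Y}
E: fault, evict C, frames {Y,E}
C: fault, evict Y, frames {E,C}
U: fault, evict E, frames {C,U}
C: hit
U: hit
C: hit
U: hit
C: hit
Y: fault, evict U, frames {C,Y}

{C, Y}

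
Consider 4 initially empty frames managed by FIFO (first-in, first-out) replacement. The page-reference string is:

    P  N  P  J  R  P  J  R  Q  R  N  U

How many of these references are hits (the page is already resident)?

P → miss, frames {P}
N → miss, frames {P,N}
P → hit
J → miss, frames {P,N,J}
R → miss, frames {P,N,J,R}
P → hit
J → hit
R → hit
Q → miss, evict P, frames {N,J,R,Q}
R → hit
N → hit
U → miss, evict N, frames {J,R,Q,U}
Hits: 6.

6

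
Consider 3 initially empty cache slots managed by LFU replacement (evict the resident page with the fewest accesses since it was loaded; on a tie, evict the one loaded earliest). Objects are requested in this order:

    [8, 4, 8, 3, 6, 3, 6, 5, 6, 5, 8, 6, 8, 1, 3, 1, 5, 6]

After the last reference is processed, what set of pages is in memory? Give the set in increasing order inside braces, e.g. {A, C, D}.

{5, 6, 8}

8 -> fault, frames (8)
4 -> fault, frames (8 4)
8 -> hit
3 -> fault, frames (8 4 3)
6 -> fault, evict 4, frames (8 3 6)
3 -> hit
6 -> hit
5 -> fault, evict 8, frames (3 6 5)
6 -> hit
5 -> hit
8 -> fault, evict 3, frames (6 5 8)
6 -> hit
8 -> hit
1 -> fault, evict 5, frames (6 8 1)
3 -> fault, evict 1, frames (6 8 3)
1 -> fault, evict 3, frames (6 8 1)
5 -> fault, evict 1, frames (6 8 5)
6 -> hit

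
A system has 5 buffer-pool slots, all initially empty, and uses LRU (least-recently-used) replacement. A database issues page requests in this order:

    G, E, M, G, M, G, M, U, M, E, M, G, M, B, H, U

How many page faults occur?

G → miss, frames {G}
E → miss, frames {G,E}
M → miss, frames {G,E,M}
G → hit
M → hit
G → hit
M → hit
U → miss, frames {E,G,M,U}
M → hit
E → hit
M → hit
G → hit
M → hit
B → miss, frames {U,E,G,M,B}
H → miss, evict U, frames {E,G,M,B,H}
U → miss, evict E, frames {G,M,B,H,U}
Page faults: 7.

7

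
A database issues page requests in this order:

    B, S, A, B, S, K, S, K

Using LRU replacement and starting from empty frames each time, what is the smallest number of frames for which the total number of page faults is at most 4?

f=1: 8 faults
f=2: 6 faults
f=3: 4 faults
f=4: 4 faults
Smallest f with faults ≤ 4 is 3.

3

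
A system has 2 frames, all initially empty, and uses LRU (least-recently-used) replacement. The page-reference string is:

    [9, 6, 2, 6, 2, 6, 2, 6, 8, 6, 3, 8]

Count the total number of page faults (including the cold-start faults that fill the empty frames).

6

9: fault, frames {9}
6: fault, frames {9,6}
2: fault, evict 9, frames {6,2}
6: hit
2: hit
6: hit
2: hit
6: hit
8: fault, evict 2, frames {6,8}
6: hit
3: fault, evict 8, frames {6,3}
8: fault, evict 6, frames {3,8}
Page faults: 6.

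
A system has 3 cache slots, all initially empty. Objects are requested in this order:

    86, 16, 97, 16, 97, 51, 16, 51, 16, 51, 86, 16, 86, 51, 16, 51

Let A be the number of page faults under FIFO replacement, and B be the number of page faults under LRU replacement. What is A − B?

Under FIFO: F F F . . F . . . . F F . . . . → 6 faults.
Under LRU: F F F . . F . . . . F . . . . . → 5 faults.
A − B = 6 − 5 = 1.

1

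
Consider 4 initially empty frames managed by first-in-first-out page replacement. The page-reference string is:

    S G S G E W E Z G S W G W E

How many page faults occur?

S → miss, frames (S)
G → miss, frames (S G)
S → hit
G → hit
E → miss, frames (S G E)
W → miss, frames (S G E W)
E → hit
Z → miss, evict S, frames (G E W Z)
G → hit
S → miss, evict G, frames (E W Z S)
W → hit
G → miss, evict E, frames (W Z S G)
W → hit
E → miss, evict W, frames (Z S G E)
Page faults: 8.

8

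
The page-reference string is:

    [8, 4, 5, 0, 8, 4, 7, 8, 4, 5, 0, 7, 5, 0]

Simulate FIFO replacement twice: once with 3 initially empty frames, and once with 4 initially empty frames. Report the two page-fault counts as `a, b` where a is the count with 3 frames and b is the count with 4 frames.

3 frames: F F F F F F F . . F F . . . → 9 faults.
4 frames: F F F F . . F F F F F F . . → 10 faults.
10 > 9: adding a frame increased faults — Belady's anomaly.

9, 10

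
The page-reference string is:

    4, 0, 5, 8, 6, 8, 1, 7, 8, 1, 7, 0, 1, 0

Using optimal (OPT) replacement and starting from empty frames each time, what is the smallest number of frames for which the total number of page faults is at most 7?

4

f=1: 14 faults
f=2: 9 faults
f=3: 8 faults
f=4: 7 faults
f=5: 7 faults
f=6: 7 faults
f=7: 7 faults
Smallest f with faults ≤ 7 is 4.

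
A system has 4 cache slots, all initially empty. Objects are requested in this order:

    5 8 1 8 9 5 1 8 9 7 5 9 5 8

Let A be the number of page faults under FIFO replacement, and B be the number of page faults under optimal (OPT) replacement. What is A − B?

Under FIFO: F F F . F . . . . F F . . F → 7 faults.
Under OPT: F F F . F . . . . F . . . . → 5 faults.
A − B = 7 − 5 = 2.

2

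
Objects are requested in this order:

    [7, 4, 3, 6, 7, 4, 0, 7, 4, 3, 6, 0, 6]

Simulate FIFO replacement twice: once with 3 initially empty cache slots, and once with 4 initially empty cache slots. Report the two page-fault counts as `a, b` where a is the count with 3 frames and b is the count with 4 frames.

9, 10

3 frames: F F F F F F F . . F F . . → 9 faults.
4 frames: F F F F . . F F F F F F . → 10 faults.
10 > 9: adding a frame increased faults — Belady's anomaly.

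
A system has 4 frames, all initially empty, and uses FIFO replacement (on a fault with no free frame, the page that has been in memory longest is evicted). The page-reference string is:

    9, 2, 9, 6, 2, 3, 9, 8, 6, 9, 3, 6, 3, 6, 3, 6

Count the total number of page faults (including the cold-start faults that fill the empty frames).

9 → miss, frames [9]
2 → miss, frames [9, 2]
9 → hit
6 → miss, frames [9, 2, 6]
2 → hit
3 → miss, frames [9, 2, 6, 3]
9 → hit
8 → miss, evict 9, frames [2, 6, 3, 8]
6 → hit
9 → miss, evict 2, frames [6, 3, 8, 9]
3 → hit
6 → hit
3 → hit
6 → hit
3 → hit
6 → hit
Page faults: 6.

6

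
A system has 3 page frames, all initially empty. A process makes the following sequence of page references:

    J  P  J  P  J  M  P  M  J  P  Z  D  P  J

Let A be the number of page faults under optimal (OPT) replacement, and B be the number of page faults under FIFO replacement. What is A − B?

Under OPT: F F . . . F . . . . F F . . → 5 faults.
Under FIFO: F F . . . F . . . . F F F F → 7 faults.
A − B = 5 − 7 = -2.

-2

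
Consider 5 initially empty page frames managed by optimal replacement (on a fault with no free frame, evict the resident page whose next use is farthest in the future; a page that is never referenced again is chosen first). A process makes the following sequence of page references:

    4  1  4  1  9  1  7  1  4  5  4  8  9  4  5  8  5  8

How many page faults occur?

6

4: fault, frames (4)
1: fault, frames (4 1)
4: hit
1: hit
9: fault, frames (4 1 9)
1: hit
7: fault, frames (4 1 9 7)
1: hit
4: hit
5: fault, frames (4 1 9 7 5)
4: hit
8: fault, evict 7, frames (4 1 9 5 8)
9: hit
4: hit
5: hit
8: hit
5: hit
8: hit
Page faults: 6.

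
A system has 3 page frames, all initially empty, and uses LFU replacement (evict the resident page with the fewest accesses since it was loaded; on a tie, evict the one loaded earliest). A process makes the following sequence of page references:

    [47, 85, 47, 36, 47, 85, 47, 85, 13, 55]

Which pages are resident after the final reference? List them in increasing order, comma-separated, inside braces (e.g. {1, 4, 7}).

47: fault, frames (47)
85: fault, frames (47 85)
47: hit
36: fault, frames (47 85 36)
47: hit
85: hit
47: hit
85: hit
13: fault, evict 36, frames (47 85 13)
55: fault, evict 13, frames (47 85 55)

{47, 55, 85}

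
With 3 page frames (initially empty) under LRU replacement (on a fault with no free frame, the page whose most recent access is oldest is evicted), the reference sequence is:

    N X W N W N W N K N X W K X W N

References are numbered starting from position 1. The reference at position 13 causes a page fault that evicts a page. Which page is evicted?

N

pos 1: N: miss, frames [N]
pos 2: X: miss, frames [N, X]
pos 3: W: miss, frames [N, X, W]
pos 4: N: hit
pos 5: W: hit
pos 6: N: hit
pos 7: W: hit
pos 8: N: hit
pos 9: K: miss, evict X, frames [W, N, K]
pos 10: N: hit
pos 11: X: miss, evict W, frames [K, N, X]
pos 12: W: miss, evict K, frames [N, X, W]
pos 13: K: miss, evict N, frames [X, W, K]
At position 13, page N is evicted.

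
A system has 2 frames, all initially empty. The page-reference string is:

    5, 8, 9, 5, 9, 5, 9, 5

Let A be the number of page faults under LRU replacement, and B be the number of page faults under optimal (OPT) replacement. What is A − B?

Under LRU: F F F F . . . . → 4 faults.
Under OPT: F F F . . . . . → 3 faults.
A − B = 4 − 3 = 1.

1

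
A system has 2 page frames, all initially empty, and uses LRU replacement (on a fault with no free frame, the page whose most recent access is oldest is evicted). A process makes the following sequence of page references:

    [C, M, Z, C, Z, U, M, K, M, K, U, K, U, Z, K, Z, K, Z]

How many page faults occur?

10

C -> miss, frames (C)
M -> miss, frames (C M)
Z -> miss, evict C, frames (M Z)
C -> miss, evict M, frames (Z C)
Z -> hit
U -> miss, evict C, frames (Z U)
M -> miss, evict Z, frames (U M)
K -> miss, evict U, frames (M K)
M -> hit
K -> hit
U -> miss, evict M, frames (K U)
K -> hit
U -> hit
Z -> miss, evict K, frames (U Z)
K -> miss, evict U, frames (Z K)
Z -> hit
K -> hit
Z -> hit
Page faults: 10.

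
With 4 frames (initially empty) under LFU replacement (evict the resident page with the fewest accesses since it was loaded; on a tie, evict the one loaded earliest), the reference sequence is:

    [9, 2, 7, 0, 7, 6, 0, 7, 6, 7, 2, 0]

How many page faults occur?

5

9: miss, frames (9)
2: miss, frames (9 2)
7: miss, frames (9 2 7)
0: miss, frames (9 2 7 0)
7: hit
6: miss, evict 9, frames (2 7 0 6)
0: hit
7: hit
6: hit
7: hit
2: hit
0: hit
Page faults: 5.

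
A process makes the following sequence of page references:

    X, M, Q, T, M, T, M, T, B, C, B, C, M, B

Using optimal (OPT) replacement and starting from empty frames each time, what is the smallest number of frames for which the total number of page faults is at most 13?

f=1: 14 faults
f=2: 7 faults
f=3: 6 faults
f=4: 6 faults
f=5: 6 faults
f=6: 6 faults
Smallest f with faults ≤ 13 is 2.

2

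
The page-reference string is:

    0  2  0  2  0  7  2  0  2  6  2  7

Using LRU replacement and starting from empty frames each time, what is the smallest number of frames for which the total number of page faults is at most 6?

f=1: 12 faults
f=2: 7 faults
f=3: 5 faults
f=4: 4 faults
Smallest f with faults ≤ 6 is 3.

3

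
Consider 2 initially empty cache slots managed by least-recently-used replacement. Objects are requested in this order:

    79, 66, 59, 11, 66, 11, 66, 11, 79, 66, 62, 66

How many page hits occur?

4

79 -> fault, frames (79)
66 -> fault, frames (79 66)
59 -> fault, evict 79, frames (66 59)
11 -> fault, evict 66, frames (59 11)
66 -> fault, evict 59, frames (11 66)
11 -> hit
66 -> hit
11 -> hit
79 -> fault, evict 66, frames (11 79)
66 -> fault, evict 11, frames (79 66)
62 -> fault, evict 79, frames (66 62)
66 -> hit
Hits: 4.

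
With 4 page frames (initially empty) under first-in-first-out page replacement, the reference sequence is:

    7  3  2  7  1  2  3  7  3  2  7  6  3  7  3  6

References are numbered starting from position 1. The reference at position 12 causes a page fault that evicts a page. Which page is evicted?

7

pos 1: 7: fault, frames {7}
pos 2: 3: fault, frames {7,3}
pos 3: 2: fault, frames {7,3,2}
pos 4: 7: hit
pos 5: 1: fault, frames {7,3,2,1}
pos 6: 2: hit
pos 7: 3: hit
pos 8: 7: hit
pos 9: 3: hit
pos 10: 2: hit
pos 11: 7: hit
pos 12: 6: fault, evict 7, frames {3,2,1,6}
At position 12, page 7 is evicted.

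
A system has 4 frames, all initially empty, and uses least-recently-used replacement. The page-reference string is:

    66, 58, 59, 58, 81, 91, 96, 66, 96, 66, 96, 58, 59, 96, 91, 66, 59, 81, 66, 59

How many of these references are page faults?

12

66 → fault, frames (66)
58 → fault, frames (66 58)
59 → fault, frames (66 58 59)
58 → hit
81 → fault, frames (66 59 58 81)
91 → fault, evict 66, frames (59 58 81 91)
96 → fault, evict 59, frames (58 81 91 96)
66 → fault, evict 58, frames (81 91 96 66)
96 → hit
66 → hit
96 → hit
58 → fault, evict 81, frames (91 66 96 58)
59 → fault, evict 91, frames (66 96 58 59)
96 → hit
91 → fault, evict 66, frames (58 59 96 91)
66 → fault, evict 58, frames (59 96 91 66)
59 → hit
81 → fault, evict 96, frames (91 66 59 81)
66 → hit
59 → hit
Page faults: 12.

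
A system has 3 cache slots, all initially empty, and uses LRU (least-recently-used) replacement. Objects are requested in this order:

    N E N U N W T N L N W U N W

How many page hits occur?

6

N -> miss, frames [N]
E -> miss, frames [N, E]
N -> hit
U -> miss, frames [E, N, U]
N -> hit
W -> miss, evict E, frames [U, N, W]
T -> miss, evict U, frames [N, W, T]
N -> hit
L -> miss, evict W, frames [T, N, L]
N -> hit
W -> miss, evict T, frames [L, N, W]
U -> miss, evict L, frames [N, W, U]
N -> hit
W -> hit
Hits: 6.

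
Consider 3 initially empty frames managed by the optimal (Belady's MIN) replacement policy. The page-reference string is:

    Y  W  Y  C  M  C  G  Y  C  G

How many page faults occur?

5

Y → fault, frames (Y)
W → fault, frames (Y W)
Y → hit
C → fault, frames (Y W C)
M → fault, evict W, frames (Y C M)
C → hit
G → fault, evict M, frames (Y C G)
Y → hit
C → hit
G → hit
Page faults: 5.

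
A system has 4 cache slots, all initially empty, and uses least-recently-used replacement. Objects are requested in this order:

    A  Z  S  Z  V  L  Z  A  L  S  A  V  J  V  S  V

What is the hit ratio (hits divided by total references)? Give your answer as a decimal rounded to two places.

A: fault, frames {A}
Z: fault, frames {A,Z}
S: fault, frames {A,Z,S}
Z: hit
V: fault, frames {A,S,Z,V}
L: fault, evict A, frames {S,Z,V,L}
Z: hit
A: fault, evict S, frames {V,L,Z,A}
L: hit
S: fault, evict V, frames {Z,A,L,S}
A: hit
V: fault, evict Z, frames {L,S,A,V}
J: fault, evict L, frames {S,A,V,J}
V: hit
S: hit
V: hit
Hits: 7 of 16 references → 7/16 = 0.4375.

0.44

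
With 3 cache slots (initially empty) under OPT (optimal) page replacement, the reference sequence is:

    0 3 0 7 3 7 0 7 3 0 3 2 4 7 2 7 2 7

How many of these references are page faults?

0 -> miss, frames {0}
3 -> miss, frames {0,3}
0 -> hit
7 -> miss, frames {0,3,7}
3 -> hit
7 -> hit
0 -> hit
7 -> hit
3 -> hit
0 -> hit
3 -> hit
2 -> miss, evict 3, frames {0,7,2}
4 -> miss, evict 0, frames {7,2,4}
7 -> hit
2 -> hit
7 -> hit
2 -> hit
7 -> hit
Page faults: 5.

5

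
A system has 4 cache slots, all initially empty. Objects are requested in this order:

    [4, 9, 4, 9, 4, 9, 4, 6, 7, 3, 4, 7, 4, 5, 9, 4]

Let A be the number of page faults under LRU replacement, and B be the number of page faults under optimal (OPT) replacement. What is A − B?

1

Under LRU: F F . . . . . F F F . . . F F . → 7 faults.
Under OPT: F F . . . . . F F F . . . F . . → 6 faults.
A − B = 7 − 6 = 1.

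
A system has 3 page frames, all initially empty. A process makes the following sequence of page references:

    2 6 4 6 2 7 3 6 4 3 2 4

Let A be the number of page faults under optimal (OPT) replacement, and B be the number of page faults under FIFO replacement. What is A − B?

-2

Under OPT: F F F . . F F . . . F . → 6 faults.
Under FIFO: F F F . . F F F F . F . → 8 faults.
A − B = 6 − 8 = -2.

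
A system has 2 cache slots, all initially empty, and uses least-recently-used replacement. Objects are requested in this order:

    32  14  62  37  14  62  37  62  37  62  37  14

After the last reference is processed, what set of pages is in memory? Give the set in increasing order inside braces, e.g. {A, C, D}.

{14, 37}

32: miss, frames [32]
14: miss, frames [32, 14]
62: miss, evict 32, frames [14, 62]
37: miss, evict 14, frames [62, 37]
14: miss, evict 62, frames [37, 14]
62: miss, evict 37, frames [14, 62]
37: miss, evict 14, frames [62, 37]
62: hit
37: hit
62: hit
37: hit
14: miss, evict 62, frames [37, 14]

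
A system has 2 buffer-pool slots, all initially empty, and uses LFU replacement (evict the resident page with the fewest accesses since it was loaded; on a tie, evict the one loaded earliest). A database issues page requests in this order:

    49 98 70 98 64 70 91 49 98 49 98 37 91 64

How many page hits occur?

49 -> fault, frames [49]
98 -> fault, frames [49, 98]
70 -> fault, evict 49, frames [98, 70]
98 -> hit
64 -> fault, evict 70, frames [98, 64]
70 -> fault, evict 64, frames [98, 70]
91 -> fault, evict 70, frames [98, 91]
49 -> fault, evict 91, frames [98, 49]
98 -> hit
49 -> hit
98 -> hit
37 -> fault, evict 49, frames [98, 37]
91 -> fault, evict 37, frames [98, 91]
64 -> fault, evict 91, frames [98, 64]
Hits: 4.

4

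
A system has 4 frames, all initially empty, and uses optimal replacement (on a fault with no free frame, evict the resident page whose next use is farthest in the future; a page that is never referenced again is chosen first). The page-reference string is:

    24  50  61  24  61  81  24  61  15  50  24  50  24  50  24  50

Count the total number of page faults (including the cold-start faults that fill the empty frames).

5

24: miss, frames {24}
50: miss, frames {24,50}
61: miss, frames {24,50,61}
24: hit
61: hit
81: miss, frames {24,50,61,81}
24: hit
61: hit
15: miss, evict 81, frames {24,50,61,15}
50: hit
24: hit
50: hit
24: hit
50: hit
24: hit
50: hit
Page faults: 5.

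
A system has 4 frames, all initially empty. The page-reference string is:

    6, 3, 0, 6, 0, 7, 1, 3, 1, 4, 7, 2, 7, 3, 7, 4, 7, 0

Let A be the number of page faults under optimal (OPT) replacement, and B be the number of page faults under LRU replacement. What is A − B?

-2

Under OPT: F F F . . F F . . F . F . . . . . F → 8 faults.
Under LRU: F F F . . F F F . F . F . F . . . F → 10 faults.
A − B = 8 − 10 = -2.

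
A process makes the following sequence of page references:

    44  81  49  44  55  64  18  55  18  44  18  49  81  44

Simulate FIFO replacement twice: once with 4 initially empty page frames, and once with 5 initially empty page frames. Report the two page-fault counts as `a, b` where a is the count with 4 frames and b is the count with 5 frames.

4 frames: F F F . F F F . . F . F F . → 9 faults.
5 frames: F F F . F F F . . F . . F . → 8 faults.
8 < 9: adding a frame reduced faults, as is typical.

9, 8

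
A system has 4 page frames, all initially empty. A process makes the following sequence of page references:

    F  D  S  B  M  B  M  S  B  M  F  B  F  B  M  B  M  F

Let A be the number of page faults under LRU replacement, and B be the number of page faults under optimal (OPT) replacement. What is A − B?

1

Under LRU: F F F F F . . . . . F . . . . . . . → 6 faults.
Under OPT: F F F F F . . . . . . . . . . . . . → 5 faults.
A − B = 6 − 5 = 1.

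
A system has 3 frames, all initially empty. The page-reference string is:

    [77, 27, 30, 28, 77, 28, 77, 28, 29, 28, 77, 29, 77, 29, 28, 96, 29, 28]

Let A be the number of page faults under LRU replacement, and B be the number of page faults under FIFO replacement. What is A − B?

Under LRU: F F F F F . . . F . . . . . . F . . → 7 faults.
Under FIFO: F F F F F . . . F . . . . . . F . F → 8 faults.
A − B = 7 − 8 = -1.

-1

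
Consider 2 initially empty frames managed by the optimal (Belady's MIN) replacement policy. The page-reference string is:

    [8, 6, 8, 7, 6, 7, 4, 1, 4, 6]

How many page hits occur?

4

8 -> miss, frames {8}
6 -> miss, frames {8,6}
8 -> hit
7 -> miss, evict 8, frames {6,7}
6 -> hit
7 -> hit
4 -> miss, evict 7, frames {6,4}
1 -> miss, evict 6, frames {4,1}
4 -> hit
6 -> miss, evict 1, frames {4,6}
Hits: 4.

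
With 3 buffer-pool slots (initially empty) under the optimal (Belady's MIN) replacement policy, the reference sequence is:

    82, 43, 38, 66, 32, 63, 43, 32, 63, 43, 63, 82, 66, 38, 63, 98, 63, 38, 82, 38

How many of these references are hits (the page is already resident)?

9

82: miss, frames (82)
43: miss, frames (82 43)
38: miss, frames (82 43 38)
66: miss, evict 38, frames (82 43 66)
32: miss, evict 66, frames (82 43 32)
63: miss, evict 82, frames (43 32 63)
43: hit
32: hit
63: hit
43: hit
63: hit
82: miss, evict 32, frames (43 63 82)
66: miss, evict 43, frames (63 82 66)
38: miss, evict 66, frames (63 82 38)
63: hit
98: miss, evict 82, frames (63 38 98)
63: hit
38: hit
82: miss, evict 98, frames (63 38 82)
38: hit
Hits: 9.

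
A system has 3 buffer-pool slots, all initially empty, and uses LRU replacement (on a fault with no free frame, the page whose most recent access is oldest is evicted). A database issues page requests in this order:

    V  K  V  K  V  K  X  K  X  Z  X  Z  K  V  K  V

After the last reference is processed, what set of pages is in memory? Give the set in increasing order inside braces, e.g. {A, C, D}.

{K, V, Z}

V: miss, frames (V)
K: miss, frames (V K)
V: hit
K: hit
V: hit
K: hit
X: miss, frames (V K X)
K: hit
X: hit
Z: miss, evict V, frames (K X Z)
X: hit
Z: hit
K: hit
V: miss, evict X, frames (Z K V)
K: hit
V: hit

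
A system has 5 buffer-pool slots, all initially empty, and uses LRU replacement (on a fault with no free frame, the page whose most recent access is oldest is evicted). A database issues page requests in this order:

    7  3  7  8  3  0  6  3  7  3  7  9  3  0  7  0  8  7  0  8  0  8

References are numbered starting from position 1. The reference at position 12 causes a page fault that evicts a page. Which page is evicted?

8

pos 1: 7 → fault, frames [7]
pos 2: 3 → fault, frames [7, 3]
pos 3: 7 → hit
pos 4: 8 → fault, frames [3, 7, 8]
pos 5: 3 → hit
pos 6: 0 → fault, frames [7, 8, 3, 0]
pos 7: 6 → fault, frames [7, 8, 3, 0, 6]
pos 8: 3 → hit
pos 9: 7 → hit
pos 10: 3 → hit
pos 11: 7 → hit
pos 12: 9 → fault, evict 8, frames [0, 6, 3, 7, 9]
At position 12, page 8 is evicted.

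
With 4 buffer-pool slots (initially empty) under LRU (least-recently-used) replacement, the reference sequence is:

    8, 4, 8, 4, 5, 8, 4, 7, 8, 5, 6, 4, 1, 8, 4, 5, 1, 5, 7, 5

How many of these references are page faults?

8 → fault, frames {8}
4 → fault, frames {8,4}
8 → hit
4 → hit
5 → fault, frames {8,4,5}
8 → hit
4 → hit
7 → fault, frames {5,8,4,7}
8 → hit
5 → hit
6 → fault, evict 4, frames {7,8,5,6}
4 → fault, evict 7, frames {8,5,6,4}
1 → fault, evict 8, frames {5,6,4,1}
8 → fault, evict 5, frames {6,4,1,8}
4 → hit
5 → fault, evict 6, frames {1,8,4,5}
1 → hit
5 → hit
7 → fault, evict 8, frames {4,1,5,7}
5 → hit
Page faults: 10.

10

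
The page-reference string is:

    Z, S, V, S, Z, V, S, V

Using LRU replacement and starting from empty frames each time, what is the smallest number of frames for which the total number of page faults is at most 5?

3

f=1: 8 faults
f=2: 6 faults
f=3: 3 faults
Smallest f with faults ≤ 5 is 3.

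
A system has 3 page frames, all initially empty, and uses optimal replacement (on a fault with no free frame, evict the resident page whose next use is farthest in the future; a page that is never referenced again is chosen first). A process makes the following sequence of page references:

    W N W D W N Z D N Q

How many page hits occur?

W: fault, frames (W)
N: fault, frames (W N)
W: hit
D: fault, frames (W N D)
W: hit
N: hit
Z: fault, evict W, frames (N D Z)
D: hit
N: hit
Q: fault, evict Z, frames (N D Q)
Hits: 5.

5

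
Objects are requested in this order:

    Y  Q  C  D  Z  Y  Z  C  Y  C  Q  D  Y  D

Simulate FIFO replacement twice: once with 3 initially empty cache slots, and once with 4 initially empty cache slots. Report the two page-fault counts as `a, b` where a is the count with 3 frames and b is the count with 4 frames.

10, 7

3 frames: F F F F F F . F . . F F F . → 10 faults.
4 frames: F F F F F F . . . . F . . . → 7 faults.
7 < 10: adding a frame reduced faults, as is typical.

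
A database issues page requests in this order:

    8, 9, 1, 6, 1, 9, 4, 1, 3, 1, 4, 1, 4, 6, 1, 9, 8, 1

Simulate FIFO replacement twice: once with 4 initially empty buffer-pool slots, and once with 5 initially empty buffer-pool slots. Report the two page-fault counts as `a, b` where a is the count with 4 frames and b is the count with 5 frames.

4 frames: F F F F . . F . F . . . . . . F F F → 9 faults.
5 frames: F F F F . . F . F . . . . . . . F . → 7 faults.
7 < 9: adding a frame reduced faults, as is typical.

9, 7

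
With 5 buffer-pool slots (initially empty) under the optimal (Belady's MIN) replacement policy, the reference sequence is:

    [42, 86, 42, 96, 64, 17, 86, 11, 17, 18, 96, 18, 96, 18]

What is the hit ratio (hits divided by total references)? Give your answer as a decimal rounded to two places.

42 → fault, frames [42]
86 → fault, frames [42, 86]
42 → hit
96 → fault, frames [42, 86, 96]
64 → fault, frames [42, 86, 96, 64]
17 → fault, frames [42, 86, 96, 64, 17]
86 → hit
11 → fault, evict 64, frames [42, 86, 96, 17, 11]
17 → hit
18 → fault, evict 11, frames [42, 86, 96, 17, 18]
96 → hit
18 → hit
96 → hit
18 → hit
Hits: 7 of 14 references → 7/14 = 0.5000.

0.50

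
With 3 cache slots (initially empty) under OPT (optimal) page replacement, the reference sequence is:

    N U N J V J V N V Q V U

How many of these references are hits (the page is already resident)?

N -> fault, frames {N}
U -> fault, frames {N,U}
N -> hit
J -> fault, frames {N,U,J}
V -> fault, evict U, frames {N,J,V}
J -> hit
V -> hit
N -> hit
V -> hit
Q -> fault, evict J, frames {N,V,Q}
V -> hit
U -> fault, evict Q, frames {N,V,U}
Hits: 6.

6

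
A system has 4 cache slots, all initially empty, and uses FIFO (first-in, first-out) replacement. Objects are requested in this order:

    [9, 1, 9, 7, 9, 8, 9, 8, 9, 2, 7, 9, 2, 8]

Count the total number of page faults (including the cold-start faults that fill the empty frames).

9 -> miss, frames (9)
1 -> miss, frames (9 1)
9 -> hit
7 -> miss, frames (9 1 7)
9 -> hit
8 -> miss, frames (9 1 7 8)
9 -> hit
8 -> hit
9 -> hit
2 -> miss, evict 9, frames (1 7 8 2)
7 -> hit
9 -> miss, evict 1, frames (7 8 2 9)
2 -> hit
8 -> hit
Page faults: 6.

6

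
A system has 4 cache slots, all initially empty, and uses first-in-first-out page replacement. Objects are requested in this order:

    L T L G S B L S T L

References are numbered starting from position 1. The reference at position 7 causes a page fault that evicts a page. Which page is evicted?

T

pos 1: L: miss, frames [L]
pos 2: T: miss, frames [L, T]
pos 3: L: hit
pos 4: G: miss, frames [L, T, G]
pos 5: S: miss, frames [L, T, G, S]
pos 6: B: miss, evict L, frames [T, G, S, B]
pos 7: L: miss, evict T, frames [G, S, B, L]
At position 7, page T is evicted.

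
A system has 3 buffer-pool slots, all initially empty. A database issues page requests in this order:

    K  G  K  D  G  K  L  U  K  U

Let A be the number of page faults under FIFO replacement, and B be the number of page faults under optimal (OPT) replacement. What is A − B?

Under FIFO: F F . F . . F F F . → 6 faults.
Under OPT: F F . F . . F F . . → 5 faults.
A − B = 6 − 5 = 1.

1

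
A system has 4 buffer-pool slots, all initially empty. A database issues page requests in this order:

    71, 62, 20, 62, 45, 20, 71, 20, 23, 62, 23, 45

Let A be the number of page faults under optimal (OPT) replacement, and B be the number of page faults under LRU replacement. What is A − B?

-2

Under OPT: F F F . F . . . F . . . → 5 faults.
Under LRU: F F F . F . . . F F . F → 7 faults.
A − B = 5 − 7 = -2.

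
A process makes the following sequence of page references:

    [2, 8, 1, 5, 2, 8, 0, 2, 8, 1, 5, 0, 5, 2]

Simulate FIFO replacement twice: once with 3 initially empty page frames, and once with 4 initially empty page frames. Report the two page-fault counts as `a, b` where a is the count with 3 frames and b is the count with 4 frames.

3 frames: F F F F F F F . . F F . . F → 10 faults.
4 frames: F F F F . . F F F F F F . F → 11 faults.
11 > 10: adding a frame increased faults — Belady's anomaly.

10, 11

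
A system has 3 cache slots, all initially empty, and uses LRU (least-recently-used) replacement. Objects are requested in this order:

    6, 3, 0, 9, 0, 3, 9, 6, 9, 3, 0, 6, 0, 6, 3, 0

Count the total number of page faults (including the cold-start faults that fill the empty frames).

6 → fault, frames [6]
3 → fault, frames [6, 3]
0 → fault, frames [6, 3, 0]
9 → fault, evict 6, frames [3, 0, 9]
0 → hit
3 → hit
9 → hit
6 → fault, evict 0, frames [3, 9, 6]
9 → hit
3 → hit
0 → fault, evict 6, frames [9, 3, 0]
6 → fault, evict 9, frames [3, 0, 6]
0 → hit
6 → hit
3 → hit
0 → hit
Page faults: 7.

7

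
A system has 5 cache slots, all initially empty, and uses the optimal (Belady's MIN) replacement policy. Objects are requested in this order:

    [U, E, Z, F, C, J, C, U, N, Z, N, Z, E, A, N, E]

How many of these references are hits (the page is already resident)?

U: miss, frames (U)
E: miss, frames (U E)
Z: miss, frames (U E Z)
F: miss, frames (U E Z F)
C: miss, frames (U E Z F C)
J: miss, evict F, frames (U E Z C J)
C: hit
U: hit
N: miss, evict J, frames (U E Z C N)
Z: hit
N: hit
Z: hit
E: hit
A: miss, evict C, frames (U E Z N A)
N: hit
E: hit
Hits: 8.

8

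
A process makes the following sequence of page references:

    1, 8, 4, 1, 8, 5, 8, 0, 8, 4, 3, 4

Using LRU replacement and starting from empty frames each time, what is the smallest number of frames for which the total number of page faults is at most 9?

2

f=1: 12 faults
f=2: 9 faults
f=3: 7 faults
f=4: 7 faults
f=5: 6 faults
f=6: 6 faults
Smallest f with faults ≤ 9 is 2.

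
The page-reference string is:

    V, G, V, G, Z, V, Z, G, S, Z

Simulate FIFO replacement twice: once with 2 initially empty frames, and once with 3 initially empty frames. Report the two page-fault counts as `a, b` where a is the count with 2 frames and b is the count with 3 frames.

7, 4

2 frames: F F . . F F . F F F → 7 faults.
3 frames: F F . . F . . . F . → 4 faults.
4 < 7: adding a frame reduced faults, as is typical.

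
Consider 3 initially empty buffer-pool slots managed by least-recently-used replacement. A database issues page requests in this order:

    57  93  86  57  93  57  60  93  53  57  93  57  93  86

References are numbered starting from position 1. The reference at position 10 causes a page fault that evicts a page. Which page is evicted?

60

pos 1: 57 -> miss, frames {57}
pos 2: 93 -> miss, frames {57,93}
pos 3: 86 -> miss, frames {57,93,86}
pos 4: 57 -> hit
pos 5: 93 -> hit
pos 6: 57 -> hit
pos 7: 60 -> miss, evict 86, frames {93,57,60}
pos 8: 93 -> hit
pos 9: 53 -> miss, evict 57, frames {60,93,53}
pos 10: 57 -> miss, evict 60, frames {93,53,57}
At position 10, page 60 is evicted.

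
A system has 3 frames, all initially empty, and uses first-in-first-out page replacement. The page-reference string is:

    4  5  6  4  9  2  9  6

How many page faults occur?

5

4 → miss, frames (4)
5 → miss, frames (4 5)
6 → miss, frames (4 5 6)
4 → hit
9 → miss, evict 4, frames (5 6 9)
2 → miss, evict 5, frames (6 9 2)
9 → hit
6 → hit
Page faults: 5.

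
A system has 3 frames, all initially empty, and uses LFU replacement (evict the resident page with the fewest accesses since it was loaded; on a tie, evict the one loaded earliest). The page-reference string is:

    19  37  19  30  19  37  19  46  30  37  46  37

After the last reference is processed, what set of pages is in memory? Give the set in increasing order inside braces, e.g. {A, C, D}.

{19, 37, 46}

19: miss, frames (19)
37: miss, frames (19 37)
19: hit
30: miss, frames (19 37 30)
19: hit
37: hit
19: hit
46: miss, evict 30, frames (19 37 46)
30: miss, evict 46, frames (19 37 30)
37: hit
46: miss, evict 30, frames (19 37 46)
37: hit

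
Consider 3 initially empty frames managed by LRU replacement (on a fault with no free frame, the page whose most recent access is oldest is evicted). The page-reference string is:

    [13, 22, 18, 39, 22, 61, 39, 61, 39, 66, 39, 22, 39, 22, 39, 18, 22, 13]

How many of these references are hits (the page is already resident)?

13: fault, frames (13)
22: fault, frames (13 22)
18: fault, frames (13 22 18)
39: fault, evict 13, frames (22 18 39)
22: hit
61: fault, evict 18, frames (39 22 61)
39: hit
61: hit
39: hit
66: fault, evict 22, frames (61 39 66)
39: hit
22: fault, evict 61, frames (66 39 22)
39: hit
22: hit
39: hit
18: fault, evict 66, frames (22 39 18)
22: hit
13: fault, evict 39, frames (18 22 13)
Hits: 9.

9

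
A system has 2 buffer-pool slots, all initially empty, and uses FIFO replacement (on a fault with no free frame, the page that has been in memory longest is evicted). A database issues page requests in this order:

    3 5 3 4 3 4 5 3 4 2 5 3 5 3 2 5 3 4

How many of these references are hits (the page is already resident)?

5

3 → fault, frames [3]
5 → fault, frames [3, 5]
3 → hit
4 → fault, evict 3, frames [5, 4]
3 → fault, evict 5, frames [4, 3]
4 → hit
5 → fault, evict 4, frames [3, 5]
3 → hit
4 → fault, evict 3, frames [5, 4]
2 → fault, evict 5, frames [4, 2]
5 → fault, evict 4, frames [2, 5]
3 → fault, evict 2, frames [5, 3]
5 → hit
3 → hit
2 → fault, evict 5, frames [3, 2]
5 → fault, evict 3, frames [2, 5]
3 → fault, evict 2, frames [5, 3]
4 → fault, evict 5, frames [3, 4]
Hits: 5.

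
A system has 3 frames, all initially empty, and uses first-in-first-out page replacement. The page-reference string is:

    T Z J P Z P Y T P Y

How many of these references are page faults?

T: miss, frames (T)
Z: miss, frames (T Z)
J: miss, frames (T Z J)
P: miss, evict T, frames (Z J P)
Z: hit
P: hit
Y: miss, evict Z, frames (J P Y)
T: miss, evict J, frames (P Y T)
P: hit
Y: hit
Page faults: 6.

6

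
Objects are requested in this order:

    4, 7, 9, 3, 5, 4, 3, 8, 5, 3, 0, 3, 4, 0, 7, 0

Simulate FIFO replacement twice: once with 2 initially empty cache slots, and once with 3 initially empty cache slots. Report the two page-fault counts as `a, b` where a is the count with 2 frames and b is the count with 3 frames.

14, 11

2 frames: F F F F F F F F F F F . F . F F → 14 faults.
3 frames: F F F F F F . F . F F . F . F . → 11 faults.
11 < 14: adding a frame reduced faults, as is typical.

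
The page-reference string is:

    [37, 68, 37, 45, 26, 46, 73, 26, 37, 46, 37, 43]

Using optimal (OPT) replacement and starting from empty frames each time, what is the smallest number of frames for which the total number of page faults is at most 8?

3

f=1: 12 faults
f=2: 9 faults
f=3: 8 faults
f=4: 7 faults
f=5: 7 faults
f=6: 7 faults
f=7: 7 faults
Smallest f with faults ≤ 8 is 3.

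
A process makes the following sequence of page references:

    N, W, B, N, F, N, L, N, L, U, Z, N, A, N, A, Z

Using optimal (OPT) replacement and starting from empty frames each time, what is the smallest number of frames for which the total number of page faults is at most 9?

f=1: 16 faults
f=2: 9 faults
f=3: 8 faults
f=4: 8 faults
f=5: 8 faults
f=6: 8 faults
f=7: 8 faults
f=8: 8 faults
Smallest f with faults ≤ 9 is 2.

2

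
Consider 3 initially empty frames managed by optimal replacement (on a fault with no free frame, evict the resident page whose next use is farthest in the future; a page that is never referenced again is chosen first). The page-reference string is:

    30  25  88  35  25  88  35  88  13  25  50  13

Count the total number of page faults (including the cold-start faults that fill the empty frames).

6

30 -> fault, frames (30)
25 -> fault, frames (30 25)
88 -> fault, frames (30 25 88)
35 -> fault, evict 30, frames (25 88 35)
25 -> hit
88 -> hit
35 -> hit
88 -> hit
13 -> fault, evict 35, frames (25 88 13)
25 -> hit
50 -> fault, evict 88, frames (25 13 50)
13 -> hit
Page faults: 6.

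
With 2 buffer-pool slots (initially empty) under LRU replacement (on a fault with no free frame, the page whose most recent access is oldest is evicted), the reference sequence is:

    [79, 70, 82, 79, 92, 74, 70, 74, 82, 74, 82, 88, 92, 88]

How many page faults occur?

79 -> miss, frames (79)
70 -> miss, frames (79 70)
82 -> miss, evict 79, frames (70 82)
79 -> miss, evict 70, frames (82 79)
92 -> miss, evict 82, frames (79 92)
74 -> miss, evict 79, frames (92 74)
70 -> miss, evict 92, frames (74 70)
74 -> hit
82 -> miss, evict 70, frames (74 82)
74 -> hit
82 -> hit
88 -> miss, evict 74, frames (82 88)
92 -> miss, evict 82, frames (88 92)
88 -> hit
Page faults: 10.

10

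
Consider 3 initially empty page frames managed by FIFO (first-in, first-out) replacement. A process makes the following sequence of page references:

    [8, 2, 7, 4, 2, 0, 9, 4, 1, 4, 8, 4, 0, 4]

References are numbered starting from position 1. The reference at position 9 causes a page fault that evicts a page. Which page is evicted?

4

pos 1: 8 → fault, frames [8]
pos 2: 2 → fault, frames [8, 2]
pos 3: 7 → fault, frames [8, 2, 7]
pos 4: 4 → fault, evict 8, frames [2, 7, 4]
pos 5: 2 → hit
pos 6: 0 → fault, evict 2, frames [7, 4, 0]
pos 7: 9 → fault, evict 7, frames [4, 0, 9]
pos 8: 4 → hit
pos 9: 1 → fault, evict 4, frames [0, 9, 1]
At position 9, page 4 is evicted.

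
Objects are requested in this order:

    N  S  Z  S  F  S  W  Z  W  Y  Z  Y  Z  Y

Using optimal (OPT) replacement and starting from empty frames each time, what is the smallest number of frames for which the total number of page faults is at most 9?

2

f=1: 14 faults
f=2: 7 faults
f=3: 6 faults
f=4: 6 faults
f=5: 6 faults
f=6: 6 faults
Smallest f with faults ≤ 9 is 2.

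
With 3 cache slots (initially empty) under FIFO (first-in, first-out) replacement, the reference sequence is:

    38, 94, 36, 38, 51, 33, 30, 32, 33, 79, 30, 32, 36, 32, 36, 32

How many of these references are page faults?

38 → fault, frames [38]
94 → fault, frames [38, 94]
36 → fault, frames [38, 94, 36]
38 → hit
51 → fault, evict 38, frames [94, 36, 51]
33 → fault, evict 94, frames [36, 51, 33]
30 → fault, evict 36, frames [51, 33, 30]
32 → fault, evict 51, frames [33, 30, 32]
33 → hit
79 → fault, evict 33, frames [30, 32, 79]
30 → hit
32 → hit
36 → fault, evict 30, frames [32, 79, 36]
32 → hit
36 → hit
32 → hit
Page faults: 9.

9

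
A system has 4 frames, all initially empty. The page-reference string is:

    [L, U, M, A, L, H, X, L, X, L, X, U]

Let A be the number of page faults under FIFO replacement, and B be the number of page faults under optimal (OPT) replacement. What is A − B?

2

Under FIFO: F F F F . F F F . . . F → 8 faults.
Under OPT: F F F F . F F . . . . . → 6 faults.
A − B = 8 − 6 = 2.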